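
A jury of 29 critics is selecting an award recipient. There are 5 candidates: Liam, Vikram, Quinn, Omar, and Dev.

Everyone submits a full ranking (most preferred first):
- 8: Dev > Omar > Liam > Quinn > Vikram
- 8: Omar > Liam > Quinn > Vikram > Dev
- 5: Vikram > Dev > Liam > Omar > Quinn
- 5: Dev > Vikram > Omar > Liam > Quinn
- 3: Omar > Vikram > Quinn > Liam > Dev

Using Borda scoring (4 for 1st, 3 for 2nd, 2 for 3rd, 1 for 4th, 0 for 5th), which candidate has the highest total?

Liam: 8×2 + 8×3 + 5×2 + 5×1 + 3×1 = 58
Vikram: 8×0 + 8×1 + 5×4 + 5×3 + 3×3 = 52
Quinn: 8×1 + 8×2 + 5×0 + 5×0 + 3×2 = 30
Omar: 8×3 + 8×4 + 5×1 + 5×2 + 3×4 = 83
Dev: 8×4 + 8×0 + 5×3 + 5×4 + 3×0 = 67

Omar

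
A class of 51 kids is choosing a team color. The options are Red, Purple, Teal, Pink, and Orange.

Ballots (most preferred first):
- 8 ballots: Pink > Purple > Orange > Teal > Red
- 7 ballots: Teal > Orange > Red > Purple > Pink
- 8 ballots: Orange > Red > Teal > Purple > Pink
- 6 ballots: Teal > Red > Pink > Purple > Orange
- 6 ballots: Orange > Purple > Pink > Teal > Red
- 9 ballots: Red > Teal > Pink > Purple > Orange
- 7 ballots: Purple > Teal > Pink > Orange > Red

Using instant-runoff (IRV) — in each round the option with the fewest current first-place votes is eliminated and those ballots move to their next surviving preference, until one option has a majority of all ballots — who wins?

Teal

Round 1: Red 9, Purple 7, Teal 13, Pink 8, Orange 14. Purple eliminated.
Round 2: Red 9, Teal 20, Pink 8, Orange 14. Pink eliminated.
Round 3: Red 9, Teal 20, Orange 22. Red eliminated.
Round 4: Teal 29, Orange 22. Teal has a majority (≥26).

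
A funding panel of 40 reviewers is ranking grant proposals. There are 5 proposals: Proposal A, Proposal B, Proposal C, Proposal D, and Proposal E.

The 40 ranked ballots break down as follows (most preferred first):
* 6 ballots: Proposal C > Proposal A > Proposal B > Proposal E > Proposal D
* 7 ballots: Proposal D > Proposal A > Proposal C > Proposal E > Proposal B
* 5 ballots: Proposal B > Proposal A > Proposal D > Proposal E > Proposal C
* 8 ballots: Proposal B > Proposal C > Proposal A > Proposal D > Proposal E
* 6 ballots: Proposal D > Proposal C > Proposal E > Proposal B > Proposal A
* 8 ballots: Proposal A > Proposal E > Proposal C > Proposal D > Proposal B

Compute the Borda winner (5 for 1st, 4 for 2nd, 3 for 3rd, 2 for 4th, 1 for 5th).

Proposal A: 6×4 + 7×4 + 5×4 + 8×3 + 6×1 + 8×5 = 142
Proposal B: 6×3 + 7×1 + 5×5 + 8×5 + 6×2 + 8×1 = 110
Proposal C: 6×5 + 7×3 + 5×1 + 8×4 + 6×4 + 8×3 = 136
Proposal D: 6×1 + 7×5 + 5×3 + 8×2 + 6×5 + 8×2 = 118
Proposal E: 6×2 + 7×2 + 5×2 + 8×1 + 6×3 + 8×4 = 94

Proposal A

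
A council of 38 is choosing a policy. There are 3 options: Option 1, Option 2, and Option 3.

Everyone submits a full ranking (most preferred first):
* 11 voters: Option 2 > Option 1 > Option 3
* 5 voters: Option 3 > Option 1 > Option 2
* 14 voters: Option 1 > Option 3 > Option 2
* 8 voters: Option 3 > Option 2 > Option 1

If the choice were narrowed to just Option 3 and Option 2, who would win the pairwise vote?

Option 3 is ranked above Option 2 on 27 ballots; Option 2 above Option 3 on 11.

Option 3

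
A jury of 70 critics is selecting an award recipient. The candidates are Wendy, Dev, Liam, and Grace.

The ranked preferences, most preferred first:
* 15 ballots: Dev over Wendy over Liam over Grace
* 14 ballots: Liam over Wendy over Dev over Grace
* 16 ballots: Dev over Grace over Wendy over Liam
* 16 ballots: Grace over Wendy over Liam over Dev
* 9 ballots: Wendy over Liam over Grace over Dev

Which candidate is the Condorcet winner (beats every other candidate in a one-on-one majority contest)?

Wendy vs Dev: 39–31
Wendy vs Liam: 56–14
Wendy vs Grace: 38–32
Wendy beats every other candidate.

Wendy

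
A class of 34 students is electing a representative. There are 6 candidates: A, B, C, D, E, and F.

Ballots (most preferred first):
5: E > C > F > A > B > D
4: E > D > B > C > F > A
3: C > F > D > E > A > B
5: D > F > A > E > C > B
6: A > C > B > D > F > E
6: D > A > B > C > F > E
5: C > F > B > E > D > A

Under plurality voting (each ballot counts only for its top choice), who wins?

First-place votes: A 6, B 0, C 8, D 11, E 9, F 0.

D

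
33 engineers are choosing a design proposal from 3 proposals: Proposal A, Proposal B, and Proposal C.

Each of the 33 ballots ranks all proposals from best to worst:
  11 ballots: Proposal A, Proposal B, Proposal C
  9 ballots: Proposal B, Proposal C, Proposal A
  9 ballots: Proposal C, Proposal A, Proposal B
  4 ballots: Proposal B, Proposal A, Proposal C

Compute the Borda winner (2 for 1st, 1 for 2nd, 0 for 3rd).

Proposal B

Proposal A: 11×2 + 9×0 + 9×1 + 4×1 = 35
Proposal B: 11×1 + 9×2 + 9×0 + 4×2 = 37
Proposal C: 11×0 + 9×1 + 9×2 + 4×0 = 27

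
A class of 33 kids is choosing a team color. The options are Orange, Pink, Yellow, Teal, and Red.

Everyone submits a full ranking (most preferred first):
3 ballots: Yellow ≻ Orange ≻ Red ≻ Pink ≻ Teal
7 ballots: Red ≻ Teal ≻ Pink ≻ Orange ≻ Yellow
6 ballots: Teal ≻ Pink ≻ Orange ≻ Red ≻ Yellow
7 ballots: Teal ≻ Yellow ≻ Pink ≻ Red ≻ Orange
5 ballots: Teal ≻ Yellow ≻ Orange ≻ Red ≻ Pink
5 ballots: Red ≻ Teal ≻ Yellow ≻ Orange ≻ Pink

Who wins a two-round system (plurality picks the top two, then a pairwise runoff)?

Round 1 first-place votes: Orange 0, Pink 0, Yellow 3, Teal 18, Red 12. Teal and Red advance.
Runoff: Teal is ranked above Red on 18 ballots, Red above Teal on 15.

Teal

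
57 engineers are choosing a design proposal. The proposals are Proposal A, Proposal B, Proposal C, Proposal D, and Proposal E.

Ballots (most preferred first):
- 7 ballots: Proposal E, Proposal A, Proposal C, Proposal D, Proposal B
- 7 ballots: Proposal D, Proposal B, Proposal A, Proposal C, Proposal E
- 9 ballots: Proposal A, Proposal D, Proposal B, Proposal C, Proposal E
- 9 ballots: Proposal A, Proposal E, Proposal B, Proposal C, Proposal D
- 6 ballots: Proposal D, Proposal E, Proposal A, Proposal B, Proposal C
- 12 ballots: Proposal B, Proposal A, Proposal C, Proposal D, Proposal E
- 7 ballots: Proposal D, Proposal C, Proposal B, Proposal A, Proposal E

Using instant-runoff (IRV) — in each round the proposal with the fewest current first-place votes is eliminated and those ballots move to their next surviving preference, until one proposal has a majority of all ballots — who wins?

Proposal A

Round 1: Proposal A 18, Proposal B 12, Proposal C 0, Proposal D 20, Proposal E 7. Proposal C eliminated.
Round 2: Proposal A 18, Proposal B 12, Proposal D 20, Proposal E 7. Proposal E eliminated.
Round 3: Proposal A 25, Proposal B 12, Proposal D 20. Proposal B eliminated.
Round 4: Proposal A 37, Proposal D 20. Proposal A has a majority (≥29).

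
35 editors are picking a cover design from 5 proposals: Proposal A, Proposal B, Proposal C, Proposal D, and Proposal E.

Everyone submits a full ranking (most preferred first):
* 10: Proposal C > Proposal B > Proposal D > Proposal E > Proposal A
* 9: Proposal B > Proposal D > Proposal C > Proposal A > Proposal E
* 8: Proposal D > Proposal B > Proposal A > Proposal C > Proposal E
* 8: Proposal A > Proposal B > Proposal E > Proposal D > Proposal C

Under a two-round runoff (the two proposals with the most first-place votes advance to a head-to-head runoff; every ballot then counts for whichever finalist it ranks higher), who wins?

Round 1 first-place votes: Proposal A 8, Proposal B 9, Proposal C 10, Proposal D 8, Proposal E 0. Proposal C and Proposal B advance.
Runoff: Proposal C is ranked above Proposal B on 10 ballots, Proposal B above Proposal C on 25.

Proposal B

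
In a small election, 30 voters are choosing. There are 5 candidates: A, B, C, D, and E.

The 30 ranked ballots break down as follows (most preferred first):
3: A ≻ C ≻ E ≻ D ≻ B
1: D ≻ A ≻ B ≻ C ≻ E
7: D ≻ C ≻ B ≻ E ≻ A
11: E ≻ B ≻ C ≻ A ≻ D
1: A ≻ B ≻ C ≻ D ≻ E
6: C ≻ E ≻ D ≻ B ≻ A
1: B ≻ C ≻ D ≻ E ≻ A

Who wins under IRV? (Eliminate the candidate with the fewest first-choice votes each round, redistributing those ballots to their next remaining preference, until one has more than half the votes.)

C

Round 1: A 4, B 1, C 6, D 8, E 11. B eliminated.
Round 2: A 4, C 7, D 8, E 11. A eliminated.
Round 3: C 11, D 8, E 11. D eliminated.
Round 4: C 19, E 11. C has a majority (≥16).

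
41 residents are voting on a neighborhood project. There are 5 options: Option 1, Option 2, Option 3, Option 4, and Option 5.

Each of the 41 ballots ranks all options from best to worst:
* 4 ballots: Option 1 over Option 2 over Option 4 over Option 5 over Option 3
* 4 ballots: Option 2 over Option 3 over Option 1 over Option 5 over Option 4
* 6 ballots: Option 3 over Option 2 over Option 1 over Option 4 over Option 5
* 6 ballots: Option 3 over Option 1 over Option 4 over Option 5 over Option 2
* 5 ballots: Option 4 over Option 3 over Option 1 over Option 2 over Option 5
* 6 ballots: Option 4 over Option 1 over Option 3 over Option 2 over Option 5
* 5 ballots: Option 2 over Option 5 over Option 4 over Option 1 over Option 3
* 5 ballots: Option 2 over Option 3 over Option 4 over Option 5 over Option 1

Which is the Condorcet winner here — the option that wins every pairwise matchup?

Option 3

Option 3 vs Option 1: 26–15
Option 3 vs Option 2: 23–18
Option 3 vs Option 4: 21–20
Option 3 vs Option 5: 32–9
Option 3 beats every other option.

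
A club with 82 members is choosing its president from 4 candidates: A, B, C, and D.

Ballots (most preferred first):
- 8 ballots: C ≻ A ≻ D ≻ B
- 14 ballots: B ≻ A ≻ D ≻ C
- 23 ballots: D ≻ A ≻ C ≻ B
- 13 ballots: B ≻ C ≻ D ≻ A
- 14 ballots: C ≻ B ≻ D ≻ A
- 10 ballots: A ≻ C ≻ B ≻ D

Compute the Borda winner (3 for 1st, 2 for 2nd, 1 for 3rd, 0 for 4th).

C

A: 8×2 + 14×2 + 23×2 + 13×0 + 14×0 + 10×3 = 120
B: 8×0 + 14×3 + 23×0 + 13×3 + 14×2 + 10×1 = 119
C: 8×3 + 14×0 + 23×1 + 13×2 + 14×3 + 10×2 = 135
D: 8×1 + 14×1 + 23×3 + 13×1 + 14×1 + 10×0 = 118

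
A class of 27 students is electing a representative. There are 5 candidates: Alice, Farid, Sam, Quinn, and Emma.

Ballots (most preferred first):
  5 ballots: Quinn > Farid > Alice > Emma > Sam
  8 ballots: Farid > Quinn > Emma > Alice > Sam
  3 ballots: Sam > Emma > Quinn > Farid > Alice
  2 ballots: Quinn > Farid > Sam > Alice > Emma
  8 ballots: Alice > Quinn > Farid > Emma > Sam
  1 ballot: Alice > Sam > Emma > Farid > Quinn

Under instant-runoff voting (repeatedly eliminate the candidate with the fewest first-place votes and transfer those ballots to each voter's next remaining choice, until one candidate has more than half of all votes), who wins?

Quinn

Round 1: Alice 9, Farid 8, Sam 3, Quinn 7, Emma 0. Emma eliminated.
Round 2: Alice 9, Farid 8, Sam 3, Quinn 7. Sam eliminated.
Round 3: Alice 9, Farid 8, Quinn 10. Farid eliminated.
Round 4: Alice 9, Quinn 18. Quinn has a majority (≥14).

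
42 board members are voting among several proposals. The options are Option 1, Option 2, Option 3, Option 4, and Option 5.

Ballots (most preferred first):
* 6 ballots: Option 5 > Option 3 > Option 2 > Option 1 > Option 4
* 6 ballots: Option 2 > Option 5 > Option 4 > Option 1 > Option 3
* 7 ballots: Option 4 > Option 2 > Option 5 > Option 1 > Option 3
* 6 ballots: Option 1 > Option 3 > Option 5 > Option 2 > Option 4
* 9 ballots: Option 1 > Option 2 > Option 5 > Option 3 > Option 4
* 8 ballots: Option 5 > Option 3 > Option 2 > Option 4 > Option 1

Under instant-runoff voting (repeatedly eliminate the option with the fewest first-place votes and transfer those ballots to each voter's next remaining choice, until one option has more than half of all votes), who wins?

Option 5

Round 1: Option 1 15, Option 2 6, Option 3 0, Option 4 7, Option 5 14. Option 3 eliminated.
Round 2: Option 1 15, Option 2 6, Option 4 7, Option 5 14. Option 2 eliminated.
Round 3: Option 1 15, Option 4 7, Option 5 20. Option 4 eliminated.
Round 4: Option 1 15, Option 5 27. Option 5 has a majority (≥22).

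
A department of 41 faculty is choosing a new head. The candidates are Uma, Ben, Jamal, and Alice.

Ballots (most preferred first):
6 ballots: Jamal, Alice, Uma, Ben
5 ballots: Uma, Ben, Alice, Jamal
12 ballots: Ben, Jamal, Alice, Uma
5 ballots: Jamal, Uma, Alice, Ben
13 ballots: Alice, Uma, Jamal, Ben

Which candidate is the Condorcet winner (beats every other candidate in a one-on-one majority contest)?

Jamal vs Uma: 23–18
Jamal vs Ben: 24–17
Jamal vs Alice: 23–18
Jamal beats every other candidate.

Jamal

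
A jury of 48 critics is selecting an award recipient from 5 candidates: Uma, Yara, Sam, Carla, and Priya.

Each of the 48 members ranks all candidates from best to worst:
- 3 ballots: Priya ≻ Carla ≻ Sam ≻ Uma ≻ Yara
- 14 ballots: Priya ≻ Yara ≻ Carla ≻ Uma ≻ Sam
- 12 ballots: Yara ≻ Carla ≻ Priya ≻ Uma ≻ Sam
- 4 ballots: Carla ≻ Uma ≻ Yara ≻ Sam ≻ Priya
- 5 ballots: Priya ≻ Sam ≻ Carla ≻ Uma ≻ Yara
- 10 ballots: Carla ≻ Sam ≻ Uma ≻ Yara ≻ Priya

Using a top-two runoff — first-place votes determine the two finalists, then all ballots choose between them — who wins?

Carla

Round 1 first-place votes: Uma 0, Yara 12, Sam 0, Carla 14, Priya 22. Priya and Carla advance.
Runoff: Priya is ranked above Carla on 22 ballots, Carla above Priya on 26.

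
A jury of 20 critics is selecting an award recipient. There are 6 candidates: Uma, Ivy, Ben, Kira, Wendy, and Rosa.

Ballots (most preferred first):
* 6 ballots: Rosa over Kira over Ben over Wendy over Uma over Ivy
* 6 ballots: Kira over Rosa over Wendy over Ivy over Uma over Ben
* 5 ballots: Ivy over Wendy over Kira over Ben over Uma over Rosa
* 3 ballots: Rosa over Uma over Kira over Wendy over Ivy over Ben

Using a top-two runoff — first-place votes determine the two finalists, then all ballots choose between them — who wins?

Round 1 first-place votes: Uma 0, Ivy 5, Ben 0, Kira 6, Wendy 0, Rosa 9. Rosa and Kira advance.
Runoff: Rosa is ranked above Kira on 9 ballots, Kira above Rosa on 11.

Kira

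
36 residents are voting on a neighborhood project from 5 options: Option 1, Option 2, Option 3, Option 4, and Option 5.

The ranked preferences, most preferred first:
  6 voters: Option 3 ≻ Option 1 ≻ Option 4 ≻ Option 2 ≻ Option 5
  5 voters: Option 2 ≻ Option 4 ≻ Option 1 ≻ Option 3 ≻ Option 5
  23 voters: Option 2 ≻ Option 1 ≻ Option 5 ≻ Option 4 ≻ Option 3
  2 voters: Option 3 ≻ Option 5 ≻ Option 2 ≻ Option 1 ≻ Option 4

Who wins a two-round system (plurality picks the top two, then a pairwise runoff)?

Round 1 first-place votes: Option 1 0, Option 2 28, Option 3 8, Option 4 0, Option 5 0. Option 2 and Option 3 advance.
Runoff: Option 2 is ranked above Option 3 on 28 ballots, Option 3 above Option 2 on 8.

Option 2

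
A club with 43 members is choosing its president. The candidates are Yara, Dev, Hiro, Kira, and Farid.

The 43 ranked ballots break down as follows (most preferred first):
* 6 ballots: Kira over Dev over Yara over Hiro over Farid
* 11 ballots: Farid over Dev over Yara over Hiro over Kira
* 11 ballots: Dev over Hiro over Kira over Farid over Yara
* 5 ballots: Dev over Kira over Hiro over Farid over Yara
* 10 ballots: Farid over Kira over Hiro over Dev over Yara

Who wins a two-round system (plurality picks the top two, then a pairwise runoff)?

Round 1 first-place votes: Yara 0, Dev 16, Hiro 0, Kira 6, Farid 21. Farid and Dev advance.
Runoff: Farid is ranked above Dev on 21 ballots, Dev above Farid on 22.

Dev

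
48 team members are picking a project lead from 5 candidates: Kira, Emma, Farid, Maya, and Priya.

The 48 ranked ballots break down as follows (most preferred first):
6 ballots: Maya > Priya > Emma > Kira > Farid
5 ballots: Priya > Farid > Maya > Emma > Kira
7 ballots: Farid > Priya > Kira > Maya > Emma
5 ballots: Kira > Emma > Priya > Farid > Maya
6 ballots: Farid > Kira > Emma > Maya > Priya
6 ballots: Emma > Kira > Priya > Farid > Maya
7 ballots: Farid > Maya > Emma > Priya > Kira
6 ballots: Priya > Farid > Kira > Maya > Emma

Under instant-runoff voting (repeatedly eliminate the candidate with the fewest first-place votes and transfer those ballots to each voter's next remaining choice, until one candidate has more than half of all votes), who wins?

Round 1: Kira 5, Emma 6, Farid 20, Maya 6, Priya 11. Kira eliminated.
Round 2: Emma 11, Farid 20, Maya 6, Priya 11. Maya eliminated.
Round 3: Emma 11, Farid 20, Priya 17. Emma eliminated.
Round 4: Farid 20, Priya 28. Priya has a majority (≥25).

Priya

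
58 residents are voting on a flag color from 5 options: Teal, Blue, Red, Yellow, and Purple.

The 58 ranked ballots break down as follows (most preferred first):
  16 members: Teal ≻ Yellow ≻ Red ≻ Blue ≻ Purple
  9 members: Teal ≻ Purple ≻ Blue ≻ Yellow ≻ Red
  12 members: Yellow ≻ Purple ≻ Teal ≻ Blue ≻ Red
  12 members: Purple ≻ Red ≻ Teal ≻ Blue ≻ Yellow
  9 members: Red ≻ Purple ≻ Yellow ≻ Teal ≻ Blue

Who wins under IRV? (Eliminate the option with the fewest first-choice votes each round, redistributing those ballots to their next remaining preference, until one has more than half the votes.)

Round 1: Teal 25, Blue 0, Red 9, Yellow 12, Purple 12. Blue eliminated.
Round 2: Teal 25, Red 9, Yellow 12, Purple 12. Red eliminated.
Round 3: Teal 25, Yellow 12, Purple 21. Yellow eliminated.
Round 4: Teal 25, Purple 33. Purple has a majority (≥30).

Purple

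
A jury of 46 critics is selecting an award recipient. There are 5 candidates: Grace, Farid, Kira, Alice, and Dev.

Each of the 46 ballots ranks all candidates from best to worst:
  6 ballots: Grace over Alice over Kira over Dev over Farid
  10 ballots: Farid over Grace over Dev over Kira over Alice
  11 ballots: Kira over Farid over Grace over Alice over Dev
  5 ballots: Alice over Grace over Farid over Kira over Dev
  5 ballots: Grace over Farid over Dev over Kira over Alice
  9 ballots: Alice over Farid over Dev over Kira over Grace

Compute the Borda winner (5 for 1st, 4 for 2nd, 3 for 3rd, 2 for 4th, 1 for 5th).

Grace: 6×5 + 10×4 + 11×3 + 5×4 + 5×5 + 9×1 = 157
Farid: 6×1 + 10×5 + 11×4 + 5×3 + 5×4 + 9×4 = 171
Kira: 6×3 + 10×2 + 11×5 + 5×2 + 5×2 + 9×2 = 131
Alice: 6×4 + 10×1 + 11×2 + 5×5 + 5×1 + 9×5 = 131
Dev: 6×2 + 10×3 + 11×1 + 5×1 + 5×3 + 9×3 = 100

Farid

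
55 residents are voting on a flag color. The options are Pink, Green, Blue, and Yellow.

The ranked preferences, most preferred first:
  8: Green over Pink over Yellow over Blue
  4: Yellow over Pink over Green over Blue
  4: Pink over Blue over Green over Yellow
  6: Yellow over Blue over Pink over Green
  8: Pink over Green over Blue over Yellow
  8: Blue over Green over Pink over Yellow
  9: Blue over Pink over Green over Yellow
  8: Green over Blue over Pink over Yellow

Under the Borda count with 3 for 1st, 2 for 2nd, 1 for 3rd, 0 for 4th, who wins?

Pink

Pink: 8×2 + 4×2 + 4×3 + 6×1 + 8×3 + 8×1 + 9×2 + 8×1 = 100
Green: 8×3 + 4×1 + 4×1 + 6×0 + 8×2 + 8×2 + 9×1 + 8×3 = 97
Blue: 8×0 + 4×0 + 4×2 + 6×2 + 8×1 + 8×3 + 9×3 + 8×2 = 95
Yellow: 8×1 + 4×3 + 4×0 + 6×3 + 8×0 + 8×0 + 9×0 + 8×0 = 38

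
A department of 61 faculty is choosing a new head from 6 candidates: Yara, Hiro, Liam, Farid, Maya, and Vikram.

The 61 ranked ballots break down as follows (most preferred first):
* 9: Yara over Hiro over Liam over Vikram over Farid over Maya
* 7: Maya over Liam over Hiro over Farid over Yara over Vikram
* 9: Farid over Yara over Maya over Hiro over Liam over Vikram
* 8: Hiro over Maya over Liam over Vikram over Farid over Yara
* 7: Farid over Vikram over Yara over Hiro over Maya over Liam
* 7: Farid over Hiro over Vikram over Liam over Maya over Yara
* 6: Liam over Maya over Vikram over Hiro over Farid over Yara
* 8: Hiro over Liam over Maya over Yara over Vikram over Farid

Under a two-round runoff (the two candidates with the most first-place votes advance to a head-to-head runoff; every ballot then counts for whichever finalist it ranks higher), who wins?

Round 1 first-place votes: Yara 9, Hiro 16, Liam 6, Farid 23, Maya 7, Vikram 0. Farid and Hiro advance.
Runoff: Farid is ranked above Hiro on 23 ballots, Hiro above Farid on 38.

Hiro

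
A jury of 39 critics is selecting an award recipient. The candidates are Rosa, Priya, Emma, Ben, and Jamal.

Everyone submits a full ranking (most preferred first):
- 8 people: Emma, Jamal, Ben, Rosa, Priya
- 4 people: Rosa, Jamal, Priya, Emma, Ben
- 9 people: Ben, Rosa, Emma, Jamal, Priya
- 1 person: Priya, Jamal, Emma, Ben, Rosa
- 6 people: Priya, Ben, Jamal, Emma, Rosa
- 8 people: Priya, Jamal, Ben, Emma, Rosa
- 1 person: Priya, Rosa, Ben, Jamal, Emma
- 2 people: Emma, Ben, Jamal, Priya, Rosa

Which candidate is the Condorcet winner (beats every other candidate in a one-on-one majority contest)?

Jamal vs Rosa: 25–14
Jamal vs Priya: 23–16
Jamal vs Emma: 20–19
Jamal vs Ben: 21–18
Jamal beats every other candidate.

Jamal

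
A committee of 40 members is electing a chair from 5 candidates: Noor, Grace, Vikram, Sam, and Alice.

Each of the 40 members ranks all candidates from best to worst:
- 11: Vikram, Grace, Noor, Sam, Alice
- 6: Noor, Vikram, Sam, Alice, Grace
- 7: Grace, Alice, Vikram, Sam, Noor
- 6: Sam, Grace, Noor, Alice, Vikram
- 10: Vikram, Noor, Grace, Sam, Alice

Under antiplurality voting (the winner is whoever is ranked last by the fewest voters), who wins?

Sam

Last-place votes: Noor 7, Grace 6, Vikram 6, Sam 0, Alice 21.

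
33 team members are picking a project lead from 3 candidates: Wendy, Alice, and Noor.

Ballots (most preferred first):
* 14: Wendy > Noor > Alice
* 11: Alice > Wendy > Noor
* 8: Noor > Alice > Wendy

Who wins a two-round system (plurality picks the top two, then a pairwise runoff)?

Alice

Round 1 first-place votes: Wendy 14, Alice 11, Noor 8. Wendy and Alice advance.
Runoff: Wendy is ranked above Alice on 14 ballots, Alice above Wendy on 19.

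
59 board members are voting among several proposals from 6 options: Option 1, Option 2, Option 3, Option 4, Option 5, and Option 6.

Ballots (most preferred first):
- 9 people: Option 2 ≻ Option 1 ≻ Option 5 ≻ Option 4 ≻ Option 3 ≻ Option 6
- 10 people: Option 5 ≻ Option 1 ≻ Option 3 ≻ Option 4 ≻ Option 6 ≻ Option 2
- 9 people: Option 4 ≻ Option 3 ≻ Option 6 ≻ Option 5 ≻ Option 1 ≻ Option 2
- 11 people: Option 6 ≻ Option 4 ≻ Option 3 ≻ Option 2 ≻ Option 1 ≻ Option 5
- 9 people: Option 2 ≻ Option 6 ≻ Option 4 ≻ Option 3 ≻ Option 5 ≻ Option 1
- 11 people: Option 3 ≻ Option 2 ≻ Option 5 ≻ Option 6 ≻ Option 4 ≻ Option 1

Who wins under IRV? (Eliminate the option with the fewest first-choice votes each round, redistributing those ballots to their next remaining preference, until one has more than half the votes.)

Option 3

Round 1: Option 1 0, Option 2 18, Option 3 11, Option 4 9, Option 5 10, Option 6 11. Option 1 eliminated.
Round 2: Option 2 18, Option 3 11, Option 4 9, Option 5 10, Option 6 11. Option 4 eliminated.
Round 3: Option 2 18, Option 3 20, Option 5 10, Option 6 11. Option 5 eliminated.
Round 4: Option 2 18, Option 3 30, Option 6 11. Option 3 has a majority (≥30).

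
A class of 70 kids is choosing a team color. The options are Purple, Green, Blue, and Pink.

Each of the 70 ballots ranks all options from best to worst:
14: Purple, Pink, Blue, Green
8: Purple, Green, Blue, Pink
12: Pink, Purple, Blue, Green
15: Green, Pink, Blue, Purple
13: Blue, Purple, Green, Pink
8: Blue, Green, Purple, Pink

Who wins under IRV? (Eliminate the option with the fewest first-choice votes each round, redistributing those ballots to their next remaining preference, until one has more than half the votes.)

Blue

Round 1: Purple 22, Green 15, Blue 21, Pink 12. Pink eliminated.
Round 2: Purple 34, Green 15, Blue 21. Green eliminated.
Round 3: Purple 34, Blue 36. Blue has a majority (≥36).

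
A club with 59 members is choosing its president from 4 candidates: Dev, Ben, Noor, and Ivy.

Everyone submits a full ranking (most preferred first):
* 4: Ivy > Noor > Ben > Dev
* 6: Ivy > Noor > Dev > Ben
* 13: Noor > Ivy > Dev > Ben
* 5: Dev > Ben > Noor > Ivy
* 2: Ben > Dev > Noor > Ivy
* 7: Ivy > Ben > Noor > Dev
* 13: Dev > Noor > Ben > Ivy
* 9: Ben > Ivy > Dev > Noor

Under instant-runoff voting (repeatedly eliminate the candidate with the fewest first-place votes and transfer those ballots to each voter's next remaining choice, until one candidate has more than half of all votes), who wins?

Ivy

Round 1: Dev 18, Ben 11, Noor 13, Ivy 17. Ben eliminated.
Round 2: Dev 20, Noor 13, Ivy 26. Noor eliminated.
Round 3: Dev 20, Ivy 39. Ivy has a majority (≥30).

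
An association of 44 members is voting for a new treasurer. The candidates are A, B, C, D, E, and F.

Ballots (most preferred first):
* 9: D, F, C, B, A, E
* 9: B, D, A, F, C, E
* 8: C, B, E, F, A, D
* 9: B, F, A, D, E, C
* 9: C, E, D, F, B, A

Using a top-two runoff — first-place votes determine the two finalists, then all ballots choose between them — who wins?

C

Round 1 first-place votes: A 0, B 18, C 17, D 9, E 0, F 0. B and C advance.
Runoff: B is ranked above C on 18 ballots, C above B on 26.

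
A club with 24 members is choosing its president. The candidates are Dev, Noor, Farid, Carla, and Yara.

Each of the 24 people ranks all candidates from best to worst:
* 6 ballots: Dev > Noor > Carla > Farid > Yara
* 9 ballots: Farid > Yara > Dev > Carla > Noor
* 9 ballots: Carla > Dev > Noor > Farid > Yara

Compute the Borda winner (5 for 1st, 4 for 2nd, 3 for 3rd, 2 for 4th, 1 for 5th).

Dev: 6×5 + 9×3 + 9×4 = 93
Noor: 6×4 + 9×1 + 9×3 = 60
Farid: 6×2 + 9×5 + 9×2 = 75
Carla: 6×3 + 9×2 + 9×5 = 81
Yara: 6×1 + 9×4 + 9×1 = 51

Dev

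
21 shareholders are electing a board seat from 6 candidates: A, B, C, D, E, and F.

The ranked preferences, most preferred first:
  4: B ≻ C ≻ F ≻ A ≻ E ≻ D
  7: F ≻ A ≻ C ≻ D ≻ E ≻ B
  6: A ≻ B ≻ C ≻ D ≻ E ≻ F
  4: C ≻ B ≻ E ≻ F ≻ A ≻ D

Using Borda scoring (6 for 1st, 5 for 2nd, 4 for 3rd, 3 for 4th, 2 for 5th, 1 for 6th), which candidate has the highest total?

A: 4×3 + 7×5 + 6×6 + 4×2 = 91
B: 4×6 + 7×1 + 6×5 + 4×5 = 81
C: 4×5 + 7×4 + 6×4 + 4×6 = 96
D: 4×1 + 7×3 + 6×3 + 4×1 = 47
E: 4×2 + 7×2 + 6×2 + 4×4 = 50
F: 4×4 + 7×6 + 6×1 + 4×3 = 76

C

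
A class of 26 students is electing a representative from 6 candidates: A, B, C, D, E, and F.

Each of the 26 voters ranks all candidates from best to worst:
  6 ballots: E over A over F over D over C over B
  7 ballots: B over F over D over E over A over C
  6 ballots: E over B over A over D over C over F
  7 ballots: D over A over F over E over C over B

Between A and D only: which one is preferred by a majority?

A is ranked above D on 12 ballots; D above A on 14.

D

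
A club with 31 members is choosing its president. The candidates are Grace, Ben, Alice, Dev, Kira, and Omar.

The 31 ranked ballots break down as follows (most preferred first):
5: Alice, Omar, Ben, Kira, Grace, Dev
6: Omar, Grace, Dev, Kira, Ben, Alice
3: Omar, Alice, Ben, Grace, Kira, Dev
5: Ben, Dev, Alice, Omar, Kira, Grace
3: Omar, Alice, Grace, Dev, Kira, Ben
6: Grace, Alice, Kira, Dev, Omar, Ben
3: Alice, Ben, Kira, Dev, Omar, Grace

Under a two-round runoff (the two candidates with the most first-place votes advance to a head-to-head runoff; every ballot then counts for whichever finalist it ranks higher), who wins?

Round 1 first-place votes: Grace 6, Ben 5, Alice 8, Dev 0, Kira 0, Omar 12. Omar and Alice advance.
Runoff: Omar is ranked above Alice on 12 ballots, Alice above Omar on 19.

Alice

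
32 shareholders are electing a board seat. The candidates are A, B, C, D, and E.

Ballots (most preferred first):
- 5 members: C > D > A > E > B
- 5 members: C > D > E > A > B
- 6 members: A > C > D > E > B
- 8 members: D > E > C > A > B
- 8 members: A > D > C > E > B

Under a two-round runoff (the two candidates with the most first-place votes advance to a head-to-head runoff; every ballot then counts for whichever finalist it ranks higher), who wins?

Round 1 first-place votes: A 14, B 0, C 10, D 8, E 0. A and C advance.
Runoff: A is ranked above C on 14 ballots, C above A on 18.

C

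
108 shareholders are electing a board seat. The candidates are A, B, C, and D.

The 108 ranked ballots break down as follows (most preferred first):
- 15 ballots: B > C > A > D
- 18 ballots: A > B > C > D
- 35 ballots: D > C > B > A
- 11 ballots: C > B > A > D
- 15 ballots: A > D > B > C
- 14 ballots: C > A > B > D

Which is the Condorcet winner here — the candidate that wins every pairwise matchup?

C

C vs A: 75–33
C vs B: 60–48
C vs D: 58–50
C beats every other candidate.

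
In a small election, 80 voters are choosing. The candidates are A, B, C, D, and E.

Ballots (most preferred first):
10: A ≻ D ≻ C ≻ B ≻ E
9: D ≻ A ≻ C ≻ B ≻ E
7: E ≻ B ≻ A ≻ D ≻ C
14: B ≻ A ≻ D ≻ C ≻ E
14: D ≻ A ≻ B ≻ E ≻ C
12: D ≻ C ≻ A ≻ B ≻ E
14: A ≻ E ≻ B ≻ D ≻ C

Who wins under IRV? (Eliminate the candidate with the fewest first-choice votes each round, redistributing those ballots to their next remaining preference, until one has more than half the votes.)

Round 1: A 24, B 14, C 0, D 35, E 7. C eliminated.
Round 2: A 24, B 14, D 35, E 7. E eliminated.
Round 3: A 24, B 21, D 35. B eliminated.
Round 4: A 45, D 35. A has a majority (≥41).

A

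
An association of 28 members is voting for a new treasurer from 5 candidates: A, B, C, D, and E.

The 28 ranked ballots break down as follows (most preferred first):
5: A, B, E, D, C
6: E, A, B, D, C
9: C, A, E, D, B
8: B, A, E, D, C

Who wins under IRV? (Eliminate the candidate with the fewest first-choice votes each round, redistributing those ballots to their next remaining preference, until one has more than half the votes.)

B

Round 1: A 5, B 8, C 9, D 0, E 6. D eliminated.
Round 2: A 5, B 8, C 9, E 6. A eliminated.
Round 3: B 13, C 9, E 6. E eliminated.
Round 4: B 19, C 9. B has a majority (≥15).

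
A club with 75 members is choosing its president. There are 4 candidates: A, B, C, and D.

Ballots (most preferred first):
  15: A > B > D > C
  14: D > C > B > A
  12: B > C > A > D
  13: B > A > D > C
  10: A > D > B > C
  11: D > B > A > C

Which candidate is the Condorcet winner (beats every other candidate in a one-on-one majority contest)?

B vs A: 50–25
B vs C: 61–14
B vs D: 40–35
B beats every other candidate.

B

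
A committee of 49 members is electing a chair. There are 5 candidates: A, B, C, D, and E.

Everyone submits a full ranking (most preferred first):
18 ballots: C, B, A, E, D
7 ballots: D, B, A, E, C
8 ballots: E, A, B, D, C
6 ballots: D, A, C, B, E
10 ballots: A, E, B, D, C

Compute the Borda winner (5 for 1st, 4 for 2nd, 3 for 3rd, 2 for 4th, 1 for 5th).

A

A: 18×3 + 7×3 + 8×4 + 6×4 + 10×5 = 181
B: 18×4 + 7×4 + 8×3 + 6×2 + 10×3 = 166
C: 18×5 + 7×1 + 8×1 + 6×3 + 10×1 = 133
D: 18×1 + 7×5 + 8×2 + 6×5 + 10×2 = 119
E: 18×2 + 7×2 + 8×5 + 6×1 + 10×4 = 136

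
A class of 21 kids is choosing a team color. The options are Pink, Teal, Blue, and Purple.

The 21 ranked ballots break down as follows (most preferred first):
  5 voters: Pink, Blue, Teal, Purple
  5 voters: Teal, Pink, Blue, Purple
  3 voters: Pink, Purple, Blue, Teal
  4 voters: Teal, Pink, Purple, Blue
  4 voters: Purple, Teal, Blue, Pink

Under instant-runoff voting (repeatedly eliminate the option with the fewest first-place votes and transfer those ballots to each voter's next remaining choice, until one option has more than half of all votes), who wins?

Teal

Round 1: Pink 8, Teal 9, Blue 0, Purple 4. Blue eliminated.
Round 2: Pink 8, Teal 9, Purple 4. Purple eliminated.
Round 3: Pink 8, Teal 13. Teal has a majority (≥11).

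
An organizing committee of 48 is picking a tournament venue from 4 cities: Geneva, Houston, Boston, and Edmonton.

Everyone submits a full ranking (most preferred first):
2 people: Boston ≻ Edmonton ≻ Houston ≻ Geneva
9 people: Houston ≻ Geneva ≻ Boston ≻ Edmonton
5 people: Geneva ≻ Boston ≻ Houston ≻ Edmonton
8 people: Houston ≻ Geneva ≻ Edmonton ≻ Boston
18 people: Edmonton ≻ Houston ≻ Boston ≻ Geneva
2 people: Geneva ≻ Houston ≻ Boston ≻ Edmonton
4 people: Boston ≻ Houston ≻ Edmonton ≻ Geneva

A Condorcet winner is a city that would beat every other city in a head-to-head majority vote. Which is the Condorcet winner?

Houston

Houston vs Geneva: 41–7
Houston vs Boston: 37–11
Houston vs Edmonton: 28–20
Houston beats every other city.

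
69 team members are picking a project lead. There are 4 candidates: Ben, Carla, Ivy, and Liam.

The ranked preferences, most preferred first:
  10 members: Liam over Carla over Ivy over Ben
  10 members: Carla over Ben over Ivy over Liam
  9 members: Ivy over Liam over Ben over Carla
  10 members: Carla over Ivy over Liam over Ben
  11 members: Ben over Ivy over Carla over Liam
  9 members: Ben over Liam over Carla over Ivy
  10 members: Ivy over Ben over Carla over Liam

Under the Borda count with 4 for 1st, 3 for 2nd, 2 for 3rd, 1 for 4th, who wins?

Ivy

Ben: 10×1 + 10×3 + 9×2 + 10×1 + 11×4 + 9×4 + 10×3 = 178
Carla: 10×3 + 10×4 + 9×1 + 10×4 + 11×2 + 9×2 + 10×2 = 179
Ivy: 10×2 + 10×2 + 9×4 + 10×3 + 11×3 + 9×1 + 10×4 = 188
Liam: 10×4 + 10×1 + 9×3 + 10×2 + 11×1 + 9×3 + 10×1 = 145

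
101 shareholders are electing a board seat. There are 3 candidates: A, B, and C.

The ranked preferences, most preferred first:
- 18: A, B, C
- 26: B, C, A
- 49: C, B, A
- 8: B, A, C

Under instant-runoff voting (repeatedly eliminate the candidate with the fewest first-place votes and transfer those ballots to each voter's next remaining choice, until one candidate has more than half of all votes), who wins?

B

Round 1: A 18, B 34, C 49. A eliminated.
Round 2: B 52, C 49. B has a majority (≥51).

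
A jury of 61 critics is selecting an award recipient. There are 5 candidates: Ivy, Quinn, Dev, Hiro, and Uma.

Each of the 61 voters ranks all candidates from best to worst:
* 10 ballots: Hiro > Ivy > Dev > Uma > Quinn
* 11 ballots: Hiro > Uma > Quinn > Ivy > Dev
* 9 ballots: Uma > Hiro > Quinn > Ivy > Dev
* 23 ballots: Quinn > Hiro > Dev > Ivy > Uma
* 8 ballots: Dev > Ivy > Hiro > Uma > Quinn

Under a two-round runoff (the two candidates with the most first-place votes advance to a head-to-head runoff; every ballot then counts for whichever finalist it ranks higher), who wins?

Hiro

Round 1 first-place votes: Ivy 0, Quinn 23, Dev 8, Hiro 21, Uma 9. Quinn and Hiro advance.
Runoff: Quinn is ranked above Hiro on 23 ballots, Hiro above Quinn on 38.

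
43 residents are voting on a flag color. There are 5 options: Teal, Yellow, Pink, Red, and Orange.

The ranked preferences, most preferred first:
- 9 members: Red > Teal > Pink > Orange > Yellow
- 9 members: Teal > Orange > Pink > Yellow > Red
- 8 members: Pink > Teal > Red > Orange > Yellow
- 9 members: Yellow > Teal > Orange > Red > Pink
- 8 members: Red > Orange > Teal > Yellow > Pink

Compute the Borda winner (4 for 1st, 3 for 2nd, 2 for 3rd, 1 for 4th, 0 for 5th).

Teal: 9×3 + 9×4 + 8×3 + 9×3 + 8×2 = 130
Yellow: 9×0 + 9×1 + 8×0 + 9×4 + 8×1 = 53
Pink: 9×2 + 9×2 + 8×4 + 9×0 + 8×0 = 68
Red: 9×4 + 9×0 + 8×2 + 9×1 + 8×4 = 93
Orange: 9×1 + 9×3 + 8×1 + 9×2 + 8×3 = 86

Teal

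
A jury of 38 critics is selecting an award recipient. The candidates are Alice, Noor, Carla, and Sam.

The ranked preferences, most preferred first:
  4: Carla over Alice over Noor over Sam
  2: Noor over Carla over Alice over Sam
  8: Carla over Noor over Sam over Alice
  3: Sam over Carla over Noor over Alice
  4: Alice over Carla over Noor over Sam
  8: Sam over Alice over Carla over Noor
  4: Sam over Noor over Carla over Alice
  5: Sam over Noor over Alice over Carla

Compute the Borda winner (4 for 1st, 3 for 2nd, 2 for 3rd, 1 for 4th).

Alice: 4×3 + 2×2 + 8×1 + 3×1 + 4×4 + 8×3 + 4×1 + 5×2 = 81
Noor: 4×2 + 2×4 + 8×3 + 3×2 + 4×2 + 8×1 + 4×3 + 5×3 = 89
Carla: 4×4 + 2×3 + 8×4 + 3×3 + 4×3 + 8×2 + 4×2 + 5×1 = 104
Sam: 4×1 + 2×1 + 8×2 + 3×4 + 4×1 + 8×4 + 4×4 + 5×4 = 106

Sam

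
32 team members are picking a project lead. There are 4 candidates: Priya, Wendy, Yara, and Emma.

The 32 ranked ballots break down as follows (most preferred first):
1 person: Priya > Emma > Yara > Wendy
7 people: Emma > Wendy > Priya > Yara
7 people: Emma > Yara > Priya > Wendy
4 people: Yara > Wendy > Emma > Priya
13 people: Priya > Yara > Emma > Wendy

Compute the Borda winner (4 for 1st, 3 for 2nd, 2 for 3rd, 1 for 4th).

Priya: 1×4 + 7×2 + 7×2 + 4×1 + 13×4 = 88
Wendy: 1×1 + 7×3 + 7×1 + 4×3 + 13×1 = 54
Yara: 1×2 + 7×1 + 7×3 + 4×4 + 13×3 = 85
Emma: 1×3 + 7×4 + 7×4 + 4×2 + 13×2 = 93

Emma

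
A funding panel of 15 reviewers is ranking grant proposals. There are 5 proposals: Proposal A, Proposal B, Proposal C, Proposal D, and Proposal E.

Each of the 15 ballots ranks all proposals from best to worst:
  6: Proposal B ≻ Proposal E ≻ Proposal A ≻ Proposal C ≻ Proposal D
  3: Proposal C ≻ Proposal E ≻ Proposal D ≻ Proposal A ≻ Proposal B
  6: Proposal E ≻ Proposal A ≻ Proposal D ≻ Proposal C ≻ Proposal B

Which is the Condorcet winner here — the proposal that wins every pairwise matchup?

Proposal E

Proposal E vs Proposal A: 15–0
Proposal E vs Proposal B: 9–6
Proposal E vs Proposal C: 12–3
Proposal E vs Proposal D: 15–0
Proposal E beats every other proposal.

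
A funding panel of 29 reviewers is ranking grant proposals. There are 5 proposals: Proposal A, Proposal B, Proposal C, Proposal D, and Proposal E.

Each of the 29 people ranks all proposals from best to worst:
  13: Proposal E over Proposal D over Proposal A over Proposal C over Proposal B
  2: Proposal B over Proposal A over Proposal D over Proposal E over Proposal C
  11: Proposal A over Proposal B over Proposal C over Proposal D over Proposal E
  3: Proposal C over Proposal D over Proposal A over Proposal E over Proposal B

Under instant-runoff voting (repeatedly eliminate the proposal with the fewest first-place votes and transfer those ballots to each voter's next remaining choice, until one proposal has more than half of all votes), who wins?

Round 1: Proposal A 11, Proposal B 2, Proposal C 3, Proposal D 0, Proposal E 13. Proposal D eliminated.
Round 2: Proposal A 11, Proposal B 2, Proposal C 3, Proposal E 13. Proposal B eliminated.
Round 3: Proposal A 13, Proposal C 3, Proposal E 13. Proposal C eliminated.
Round 4: Proposal A 16, Proposal E 13. Proposal A has a majority (≥15).

Proposal A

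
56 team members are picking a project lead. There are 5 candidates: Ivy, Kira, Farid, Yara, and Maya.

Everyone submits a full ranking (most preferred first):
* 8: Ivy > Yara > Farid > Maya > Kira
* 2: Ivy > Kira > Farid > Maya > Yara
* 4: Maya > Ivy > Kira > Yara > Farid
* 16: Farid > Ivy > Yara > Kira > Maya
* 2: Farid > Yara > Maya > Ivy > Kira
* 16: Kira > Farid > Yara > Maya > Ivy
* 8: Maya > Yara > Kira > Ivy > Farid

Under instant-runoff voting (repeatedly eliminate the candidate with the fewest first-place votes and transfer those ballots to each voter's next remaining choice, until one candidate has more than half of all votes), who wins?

Kira

Round 1: Ivy 10, Kira 16, Farid 18, Yara 0, Maya 12. Yara eliminated.
Round 2: Ivy 10, Kira 16, Farid 18, Maya 12. Ivy eliminated.
Round 3: Kira 18, Farid 26, Maya 12. Maya eliminated.
Round 4: Kira 30, Farid 26. Kira has a majority (≥29).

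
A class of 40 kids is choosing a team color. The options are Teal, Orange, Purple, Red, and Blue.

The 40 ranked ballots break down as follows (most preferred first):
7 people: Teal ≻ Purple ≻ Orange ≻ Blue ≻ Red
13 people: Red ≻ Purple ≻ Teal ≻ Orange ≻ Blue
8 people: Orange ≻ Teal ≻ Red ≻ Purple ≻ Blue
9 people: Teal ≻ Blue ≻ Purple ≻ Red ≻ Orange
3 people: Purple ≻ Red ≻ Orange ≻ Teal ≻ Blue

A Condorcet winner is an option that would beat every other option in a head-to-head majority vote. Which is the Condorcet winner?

Teal vs Orange: 29–11
Teal vs Purple: 24–16
Teal vs Red: 24–16
Teal vs Blue: 40–0
Teal beats every other option.

Teal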